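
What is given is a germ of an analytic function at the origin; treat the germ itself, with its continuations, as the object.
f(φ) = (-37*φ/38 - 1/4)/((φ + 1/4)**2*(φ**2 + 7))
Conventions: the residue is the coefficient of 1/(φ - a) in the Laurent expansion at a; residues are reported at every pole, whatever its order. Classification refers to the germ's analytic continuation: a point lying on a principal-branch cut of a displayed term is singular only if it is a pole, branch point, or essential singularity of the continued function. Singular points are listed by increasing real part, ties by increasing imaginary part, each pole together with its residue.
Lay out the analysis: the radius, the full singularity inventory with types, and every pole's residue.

Denominator factor (φ**2 + 7): discriminant -28, complex-conjugate roots (sqrt(7))*i and -(sqrt(7))*i; poles of order 1, moduli sqrt(7) and sqrt(7).
Denominator factor (φ + 1/4)^2: pole of order 2 at -1/4, modulus 1/4.
The radius of convergence is the smallest modulus among the singular points: 1/4.
At the order-2 pole -1/4 set g(φ) = (φ - (-1/4))^2*f(φ) = (-37*φ/38 - 1/4)/(φ**2 + 7).
Order-2 pole: residue = g'(a); g'(-1/4) = -33464/242611, so the residue is -33464/242611.
The factor φ**2 + 7 splits as (φ - a)(φ - a') with a = -(sqrt(7))*i, a' = (sqrt(7))*i. At the order-1 pole a set g(φ) = (φ - a)*f(φ) = [(-37*φ/38 - 1/4)/(φ + 1/4)**2] / (φ - a').
Simple pole: residue = g(a) at a = -(sqrt(7))*i, which is (16732/242611) - ((4070/1698277)*sqrt(7))*i.
The factor φ**2 + 7 splits as (φ - a)(φ - a') with a = (sqrt(7))*i, a' = -(sqrt(7))*i. At the order-1 pole a set g(φ) = (φ - a)*f(φ) = [(-37*φ/38 - 1/4)/(φ + 1/4)**2] / (φ - a').
Simple pole: residue = g(a) at a = (sqrt(7))*i, which is (16732/242611) + ((4070/1698277)*sqrt(7))*i.
List the singular points by increasing real part (a conjugate pair: the negative imaginary part first).

Radius of convergence at 0: 1/4.
At -1/4: a pole of order 2; residue -33464/242611.
At -(sqrt(7))*i: a pole of order 1; residue (16732/242611) - ((4070/1698277)*sqrt(7))*i.
At (sqrt(7))*i: a pole of order 1; residue (16732/242611) + ((4070/1698277)*sqrt(7))*i.


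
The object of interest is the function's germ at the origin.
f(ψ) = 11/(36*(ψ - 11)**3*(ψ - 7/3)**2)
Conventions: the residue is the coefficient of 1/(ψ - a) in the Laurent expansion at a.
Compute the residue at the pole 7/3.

The residue is -297/1827904.

At the order-2 pole 7/3 set g(ψ) = (ψ - (7/3))^2*f(ψ) = 11/(36*(ψ - 11)**3).
Order-2 pole: residue = g'(a); g'(7/3) = -297/1827904, so the residue is -297/1827904.


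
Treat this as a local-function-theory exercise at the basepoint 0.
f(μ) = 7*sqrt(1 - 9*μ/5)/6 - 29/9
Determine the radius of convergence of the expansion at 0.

The radius of convergence is 5/9.

Branch term (7/6)*sqrt(1 - μ/(5/9)): its argument vanishes at μ = 5/9, a square-root branch point, modulus 5/9.
The radius of convergence is the smallest modulus among the singular points: 5/9.


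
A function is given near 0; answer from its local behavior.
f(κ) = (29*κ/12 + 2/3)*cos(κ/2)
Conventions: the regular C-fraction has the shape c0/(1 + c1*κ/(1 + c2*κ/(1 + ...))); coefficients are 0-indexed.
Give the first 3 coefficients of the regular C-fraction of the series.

Taylor coefficients (expand at 0): a_0 = 2/3, a_1 = 29/12, a_2 = -1/12.
c0 = a_0 = 2/3. Peel one level at a time: if S = 1 + c*κ/S' with S'(0) = 1, then c is the κ-coefficient of S and S' = c*κ/(S - 1).
S_1 = c0/f = 1 + (-29/8)*κ + (849/64)*κ^2 + ...; c1 = -29/8.
S_2 = c1*κ/(S_1 - 1) = 1 + (849/232)*κ + ...; c2 = 849/232.

The regular C-fraction coefficients are [2/3, -29/8, 849/232].


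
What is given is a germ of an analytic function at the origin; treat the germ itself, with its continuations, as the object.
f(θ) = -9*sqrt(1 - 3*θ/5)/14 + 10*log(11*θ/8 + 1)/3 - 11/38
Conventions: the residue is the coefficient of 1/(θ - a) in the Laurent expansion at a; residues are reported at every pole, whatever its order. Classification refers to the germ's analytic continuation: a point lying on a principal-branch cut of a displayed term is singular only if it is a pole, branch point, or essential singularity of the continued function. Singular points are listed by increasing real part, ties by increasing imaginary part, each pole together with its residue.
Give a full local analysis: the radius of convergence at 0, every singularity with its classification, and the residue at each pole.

Radius of convergence at 0: 8/11.
At -8/11: a logarithmic branch point.
At 5/3: an algebraic (square-root) branch point.

Branch term (10/3)*log(1 - θ/(-8/11)): its argument vanishes at θ = -8/11, a logarithmic branch point, modulus 8/11.
Branch term (-9/14)*sqrt(1 - θ/(5/3)): its argument vanishes at θ = 5/3, a square-root branch point, modulus 5/3.
The radius of convergence is the smallest modulus among the singular points: 8/11.
List the singular points by increasing real part (a conjugate pair: the negative imaginary part first).


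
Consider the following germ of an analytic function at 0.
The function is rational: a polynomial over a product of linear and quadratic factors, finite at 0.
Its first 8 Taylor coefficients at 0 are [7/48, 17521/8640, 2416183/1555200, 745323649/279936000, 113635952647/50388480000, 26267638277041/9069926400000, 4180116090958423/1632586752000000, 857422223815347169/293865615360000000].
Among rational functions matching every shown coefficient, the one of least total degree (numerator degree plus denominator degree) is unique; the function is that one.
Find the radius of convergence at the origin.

The radius of convergence is -1/10 + (1/70)*sqrt(6349).

No rational of total degree below 5 reproduces all 8 coefficients; solving the [2/3] Pade equations on them gives f(u) = (-13*u**2/20 + 13*u/4 + 1/4)/((u - 4/3)*(u**2 + u/5 - 9/7)), whose expansion matches every shown term.
Denominator factor (u - 4/3): pole of order 1 at 4/3, modulus 4/3.
Denominator factor (u**2 + u/5 - 9/7): discriminant 907/175, real irrational roots -1/10 + (1/70)*sqrt(6349) and -1/10 - (1/70)*sqrt(6349); poles of order 1, moduli -1/10 + (1/70)*sqrt(6349) and 1/10 + (1/70)*sqrt(6349).
The radius of convergence is the smallest modulus among the singular points: -1/10 + (1/70)*sqrt(6349).


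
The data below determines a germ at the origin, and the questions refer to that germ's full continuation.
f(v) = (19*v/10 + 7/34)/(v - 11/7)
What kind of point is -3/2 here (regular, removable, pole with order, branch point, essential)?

The point is a regular point.

Denominator factors: v - 11/7 = -43/14 at v = -3/2 — none vanishes.
So the germ continues analytically to -3/2.


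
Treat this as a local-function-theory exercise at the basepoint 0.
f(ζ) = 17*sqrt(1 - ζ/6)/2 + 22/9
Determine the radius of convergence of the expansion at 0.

The radius of convergence is 6.

Branch term (17/2)*sqrt(1 - ζ/(6)): its argument vanishes at ζ = 6, a square-root branch point, modulus 6.
The radius of convergence is the smallest modulus among the singular points: 6.


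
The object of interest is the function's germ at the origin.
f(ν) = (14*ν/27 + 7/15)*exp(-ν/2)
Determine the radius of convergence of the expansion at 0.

The radius of convergence is infinite.

The factor exp(-ν/2) is entire and contributes no finite singular point.
The polynomial part has no poles.
No finite singular points: the Taylor series at 0 converges everywhere.


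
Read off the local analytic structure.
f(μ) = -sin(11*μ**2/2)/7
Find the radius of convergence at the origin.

The factor -sin(11*μ**2/2) is entire and contributes no finite singular point.
The polynomial part has no poles.
No finite singular points: the Taylor series at 0 converges everywhere.

The radius of convergence is infinite.


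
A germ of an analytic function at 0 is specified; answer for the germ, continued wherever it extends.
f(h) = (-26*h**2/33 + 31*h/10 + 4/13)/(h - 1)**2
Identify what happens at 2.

The point is a regular point.

Denominator factors: h - 1 = 1 at h = 2 — none vanishes.
So the germ continues analytically to 2.


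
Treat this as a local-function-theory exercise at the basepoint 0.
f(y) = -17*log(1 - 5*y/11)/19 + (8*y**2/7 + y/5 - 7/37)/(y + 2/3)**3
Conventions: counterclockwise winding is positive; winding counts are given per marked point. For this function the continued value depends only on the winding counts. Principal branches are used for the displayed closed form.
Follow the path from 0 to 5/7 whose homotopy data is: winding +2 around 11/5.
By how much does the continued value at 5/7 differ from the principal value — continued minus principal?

Continued minus principal equals -(68/19)*pi*i.

The rational part is single-valued and drops out of the difference; each branch term changes only by its own monodromy.
(-17/19)*log(1 - y/(11/5)): each positive loop around 11/5 adds 2*pi*i to the log, so winding +2 contributes (-17/19)*(2)*2*pi*i = -(68/19)*pi*i.
Summing the contributions at y = 5/7 gives -(68/19)*pi*i.


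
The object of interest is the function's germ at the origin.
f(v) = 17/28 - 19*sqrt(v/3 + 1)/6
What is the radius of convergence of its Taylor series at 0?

Branch term (-19/6)*sqrt(1 - v/(-3)): its argument vanishes at v = -3, a square-root branch point, modulus 3.
The radius of convergence is the smallest modulus among the singular points: 3.

The radius of convergence is 3.


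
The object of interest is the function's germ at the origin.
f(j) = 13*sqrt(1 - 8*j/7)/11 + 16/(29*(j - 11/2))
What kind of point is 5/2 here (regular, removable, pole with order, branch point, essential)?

Denominator factors: j - 11/2 = -3 at j = 5/2 — none vanishes.
Branch term sqrt(1 - j/(7/8)): argument at 5/2 is -13/7, nonzero, so 5/2 is not its branch point (a point on a principal cut is still regular for the continued germ).
So the germ continues analytically to 5/2.

The point is a regular point.


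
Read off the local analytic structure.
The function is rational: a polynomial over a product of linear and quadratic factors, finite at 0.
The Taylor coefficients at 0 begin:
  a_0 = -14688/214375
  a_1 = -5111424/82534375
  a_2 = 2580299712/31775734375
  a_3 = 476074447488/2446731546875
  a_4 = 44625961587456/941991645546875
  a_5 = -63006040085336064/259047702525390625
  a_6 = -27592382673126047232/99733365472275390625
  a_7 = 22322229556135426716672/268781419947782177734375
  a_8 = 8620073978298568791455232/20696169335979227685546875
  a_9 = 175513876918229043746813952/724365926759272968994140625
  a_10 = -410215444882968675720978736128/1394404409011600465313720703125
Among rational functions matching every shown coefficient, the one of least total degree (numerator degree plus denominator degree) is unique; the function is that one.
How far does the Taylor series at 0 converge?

The radius of convergence is (1/6)*sqrt(42).

No rational of total degree below 9 reproduces all 11 coefficients; solving the [0/9] Pade equations on them gives f(d) = -17/(10*(d + 5/2)**3*(d**2 - 9*d/11 + 7/6)**3), whose expansion matches every shown term.
Denominator factor (d + 5/2)^3: pole of order 3 at -5/2, modulus 5/2.
Denominator factor (d**2 - 9*d/11 + 7/6)^3: discriminant -1451/363, complex-conjugate roots (9/22) + ((1/66)*sqrt(4353))*i and (9/22) - ((1/66)*sqrt(4353))*i; poles of order 3, moduli (1/6)*sqrt(42) and (1/6)*sqrt(42).
The radius of convergence is the smallest modulus among the singular points: (1/6)*sqrt(42).


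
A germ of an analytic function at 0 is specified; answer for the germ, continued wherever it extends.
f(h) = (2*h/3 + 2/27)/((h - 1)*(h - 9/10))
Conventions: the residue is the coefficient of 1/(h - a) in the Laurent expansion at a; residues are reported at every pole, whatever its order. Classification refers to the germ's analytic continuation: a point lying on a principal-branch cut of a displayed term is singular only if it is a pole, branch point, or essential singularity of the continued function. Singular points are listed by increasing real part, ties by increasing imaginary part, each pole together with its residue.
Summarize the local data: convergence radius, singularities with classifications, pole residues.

Radius of convergence at 0: 9/10.
At 9/10: a pole of order 1; residue -182/27.
At 1: a pole of order 1; residue 200/27.

Denominator factor (h - 9/10): pole of order 1 at 9/10, modulus 9/10.
Denominator factor (h - 1): pole of order 1 at 1, modulus 1.
The radius of convergence is the smallest modulus among the singular points: 9/10.
At the order-1 pole 9/10 set g(h) = (h - (9/10))*f(h) = (2*h/3 + 2/27)/(h - 1).
Simple pole: residue = g(a) at a = 9/10, which is -182/27.
At the order-1 pole 1 set g(h) = (h - (1))*f(h) = (2*h/3 + 2/27)/(h - 9/10).
Simple pole: residue = g(a) at a = 1, which is 200/27.
List the singular points by increasing real part (a conjugate pair: the negative imaginary part first).


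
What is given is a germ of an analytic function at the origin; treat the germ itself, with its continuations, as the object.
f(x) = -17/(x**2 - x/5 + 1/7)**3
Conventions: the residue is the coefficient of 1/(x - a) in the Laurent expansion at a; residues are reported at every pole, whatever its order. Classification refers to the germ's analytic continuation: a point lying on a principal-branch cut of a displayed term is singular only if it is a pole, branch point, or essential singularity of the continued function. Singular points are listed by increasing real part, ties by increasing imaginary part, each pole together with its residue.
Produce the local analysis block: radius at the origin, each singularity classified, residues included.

Denominator factor (x**2 - x/5 + 1/7)^3: discriminant -93/175, complex-conjugate roots (1/10) + ((1/70)*sqrt(651))*i and (1/10) - ((1/70)*sqrt(651))*i; poles of order 3, moduli (1/7)*sqrt(7) and (1/7)*sqrt(7).
The radius of convergence is the smallest modulus among the singular points: (1/7)*sqrt(7).
The factor x**2 - x/5 + 1/7 splits as (x - a)(x - a') with a = (1/10) - ((1/70)*sqrt(651))*i, a' = (1/10) + ((1/70)*sqrt(651))*i. At the order-3 pole a set g(x) = (x - a)^3*f(x) = [-17] / (x - a')^3.
Order-3 pole: residue = g''(a)/2; g''((1/10) - ((1/70)*sqrt(651))*i) = -((10412500/268119)*sqrt(651))*i, so the residue is -((5206250/268119)*sqrt(651))*i.
The factor x**2 - x/5 + 1/7 splits as (x - a)(x - a') with a = (1/10) + ((1/70)*sqrt(651))*i, a' = (1/10) - ((1/70)*sqrt(651))*i. At the order-3 pole a set g(x) = (x - a)^3*f(x) = [-17] / (x - a')^3.
Order-3 pole: residue = g''(a)/2; g''((1/10) + ((1/70)*sqrt(651))*i) = ((10412500/268119)*sqrt(651))*i, so the residue is ((5206250/268119)*sqrt(651))*i.
List the singular points by increasing real part (a conjugate pair: the negative imaginary part first).

Radius of convergence at 0: (1/7)*sqrt(7).
At (1/10) - ((1/70)*sqrt(651))*i: a pole of order 3; residue -((5206250/268119)*sqrt(651))*i.
At (1/10) + ((1/70)*sqrt(651))*i: a pole of order 3; residue ((5206250/268119)*sqrt(651))*i.


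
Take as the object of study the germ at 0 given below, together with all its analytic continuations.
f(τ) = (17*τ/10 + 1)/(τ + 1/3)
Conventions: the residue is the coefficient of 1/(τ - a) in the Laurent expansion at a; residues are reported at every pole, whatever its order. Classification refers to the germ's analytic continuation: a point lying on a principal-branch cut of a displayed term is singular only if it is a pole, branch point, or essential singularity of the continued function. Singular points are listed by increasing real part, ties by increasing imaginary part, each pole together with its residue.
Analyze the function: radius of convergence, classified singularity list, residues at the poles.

Radius of convergence at 0: 1/3.
At -1/3: a pole of order 1; residue 13/30.

Denominator factor (τ + 1/3): pole of order 1 at -1/3, modulus 1/3.
The radius of convergence is the smallest modulus among the singular points: 1/3.
At the order-1 pole -1/3 set g(τ) = (τ - (-1/3))*f(τ) = 17*τ/10 + 1.
Simple pole: residue = g(a) at a = -1/3, which is 13/30.


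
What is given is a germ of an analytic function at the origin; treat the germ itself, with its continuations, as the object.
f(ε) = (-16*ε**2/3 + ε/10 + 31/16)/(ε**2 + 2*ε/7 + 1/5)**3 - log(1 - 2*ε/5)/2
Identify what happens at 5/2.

The term (-1/2)*log(1 - ε/(5/2)) has argument 1 - 5/2/(5/2) = 0 at 5/2: a logarithmic (infinitely-sheeted) branch point; the remaining terms are analytic or single-valued there.

The point is a logarithmic branch point.


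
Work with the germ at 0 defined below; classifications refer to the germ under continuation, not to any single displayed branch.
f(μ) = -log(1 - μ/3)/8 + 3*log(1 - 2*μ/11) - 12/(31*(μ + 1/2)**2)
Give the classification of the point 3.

The point is a logarithmic branch point.

The term (-1/8)*log(1 - μ/(3)) has argument 1 - 3/(3) = 0 at 3: a logarithmic (infinitely-sheeted) branch point; the remaining terms are analytic or single-valued there.


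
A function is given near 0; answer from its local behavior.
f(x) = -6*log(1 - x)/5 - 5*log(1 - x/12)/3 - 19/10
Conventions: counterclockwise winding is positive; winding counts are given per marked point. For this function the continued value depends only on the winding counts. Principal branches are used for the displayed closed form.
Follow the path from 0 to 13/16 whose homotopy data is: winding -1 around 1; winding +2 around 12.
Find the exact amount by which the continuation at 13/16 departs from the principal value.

Continued minus principal equals -(64/15)*pi*i.

The rational part is single-valued and drops out of the difference; each branch term changes only by its own monodromy.
(-5/3)*log(1 - x/(12)): each positive loop around 12 adds 2*pi*i to the log, so winding +2 contributes (-5/3)*(2)*2*pi*i = -(20/3)*pi*i.
(-6/5)*log(1 - x/(1)): each positive loop around 1 adds 2*pi*i to the log, so winding -1 contributes (-6/5)*(-1)*2*pi*i = (12/5)*pi*i.
Summing the contributions at x = 13/16 gives -(64/15)*pi*i.


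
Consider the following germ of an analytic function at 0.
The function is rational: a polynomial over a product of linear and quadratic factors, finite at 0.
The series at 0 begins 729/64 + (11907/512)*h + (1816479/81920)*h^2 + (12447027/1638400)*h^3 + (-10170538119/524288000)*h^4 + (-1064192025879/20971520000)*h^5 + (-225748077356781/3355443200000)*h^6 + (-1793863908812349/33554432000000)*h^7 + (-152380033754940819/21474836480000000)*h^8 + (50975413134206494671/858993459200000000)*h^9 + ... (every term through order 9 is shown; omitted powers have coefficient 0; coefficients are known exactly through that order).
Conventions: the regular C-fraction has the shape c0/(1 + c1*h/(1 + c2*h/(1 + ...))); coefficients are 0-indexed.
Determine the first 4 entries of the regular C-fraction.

Taylor coefficients (read off): a_0 = 729/64, a_1 = 11907/512, a_2 = 1816479/81920, a_3 = 12447027/1638400.
c0 = a_0 = 729/64. Peel one level at a time: if S = 1 + c*h/S' with S'(0) = 1, then c is the h-coefficient of S and S' = c*h/(S - 1).
S_1 = c0/f = 1 + (-49/24)*h + (76783/34560)*h^2 + ...; c1 = -49/24.
S_2 = c1*h/(S_1 - 1) = 1 + (1567/1440)*h + (59179249/101606400)*h^2 + ...; c2 = 1567/1440.
S_3 = c2*h/(S_2 - 1) = 1 + (-59179249/110567520)*h + ...; c3 = -59179249/110567520.

The regular C-fraction coefficients are [729/64, -49/24, 1567/1440, -59179249/110567520].


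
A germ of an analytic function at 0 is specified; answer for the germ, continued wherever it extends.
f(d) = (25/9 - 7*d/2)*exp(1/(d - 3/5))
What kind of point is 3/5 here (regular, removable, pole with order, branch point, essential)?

The exponent 1/(d - (3/5)) has a pole at 3/5, so exp(1/(d - (3/5))) takes every nonzero value near it: an essential singularity (not a pole of any order).

The point is an essential singularity.


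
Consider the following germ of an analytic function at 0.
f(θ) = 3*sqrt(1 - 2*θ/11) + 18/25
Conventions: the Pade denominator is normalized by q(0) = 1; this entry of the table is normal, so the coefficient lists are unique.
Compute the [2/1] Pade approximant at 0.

The Pade approximant has numerator coefficients [93/25, -168/275, 3/242]; denominator coefficients [1, -1/11].

Taylor coefficients needed (expand at 0): a_0 = 93/25, a_1 = -3/11, a_2 = -3/242, a_3 = -3/2662.
Write the denominator as Q(θ) = 1 + q1*θ. Requiring Q*f - P = O(θ^4) with deg P <= 2 kills the coefficients of θ^3..θ^3 in Q*f:
  θ^3: a_3 + q1*a_2 = 0, i.e. -3/2662 + (-3/242)*q1 = 0.
Solving this linear system: q1 = -1/11.
The numerator is Q*f truncated at degree 2: P0 = a_0 = 93/25; P1 = a_1 + q1*a_0 = -168/275; P2 = a_2 + q1*a_1 = 3/242.


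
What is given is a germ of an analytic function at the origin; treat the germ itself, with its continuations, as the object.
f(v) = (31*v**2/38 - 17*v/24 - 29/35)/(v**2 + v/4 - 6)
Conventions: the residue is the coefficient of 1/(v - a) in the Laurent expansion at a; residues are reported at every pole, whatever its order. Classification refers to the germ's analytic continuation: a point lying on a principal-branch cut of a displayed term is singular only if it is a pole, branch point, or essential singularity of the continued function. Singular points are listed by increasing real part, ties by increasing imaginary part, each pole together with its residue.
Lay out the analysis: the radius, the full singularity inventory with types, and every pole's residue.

Denominator factor (v**2 + v/4 - 6): discriminant 385/16, real irrational roots -1/8 + (1/8)*sqrt(385) and -1/8 - (1/8)*sqrt(385); poles of order 1, moduli -1/8 + (1/8)*sqrt(385) and 1/8 + (1/8)*sqrt(385).
The radius of convergence is the smallest modulus among the singular points: -1/8 + (1/8)*sqrt(385).
The factor v**2 + v/4 - 6 splits as (v - a)(v - a') with a = -1/8 - (1/8)*sqrt(385), a' = -1/8 + (1/8)*sqrt(385). At the order-1 pole a set g(v) = (v - a)*f(v) = [31*v**2/38 - 17*v/24 - 29/35] / (v - a').
Simple pole: residue = g(a) at a = -1/8 - (1/8)*sqrt(385), which is -26/57 - (33358/768075)*sqrt(385).
The factor v**2 + v/4 - 6 splits as (v - a)(v - a') with a = -1/8 + (1/8)*sqrt(385), a' = -1/8 - (1/8)*sqrt(385). At the order-1 pole a set g(v) = (v - a)*f(v) = [31*v**2/38 - 17*v/24 - 29/35] / (v - a').
Simple pole: residue = g(a) at a = -1/8 + (1/8)*sqrt(385), which is -26/57 + (33358/768075)*sqrt(385).
List the singular points by increasing real part (a conjugate pair: the negative imaginary part first).

Radius of convergence at 0: -1/8 + (1/8)*sqrt(385).
At -1/8 - (1/8)*sqrt(385): a pole of order 1; residue -26/57 - (33358/768075)*sqrt(385).
At -1/8 + (1/8)*sqrt(385): a pole of order 1; residue -26/57 + (33358/768075)*sqrt(385).


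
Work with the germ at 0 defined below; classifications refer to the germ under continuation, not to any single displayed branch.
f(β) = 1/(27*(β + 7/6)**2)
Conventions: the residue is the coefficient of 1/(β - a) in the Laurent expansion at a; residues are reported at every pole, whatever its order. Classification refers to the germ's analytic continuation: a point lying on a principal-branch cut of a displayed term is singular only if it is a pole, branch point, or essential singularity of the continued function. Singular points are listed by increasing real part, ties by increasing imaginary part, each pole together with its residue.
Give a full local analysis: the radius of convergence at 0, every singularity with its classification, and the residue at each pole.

Denominator factor (β + 7/6)^2: pole of order 2 at -7/6, modulus 7/6.
The radius of convergence is the smallest modulus among the singular points: 7/6.
At the order-2 pole -7/6 set g(β) = (β - (-7/6))^2*f(β) = 1/27.
Order-2 pole: residue = g'(a); g'(-7/6) = 0, so the residue is 0.

Radius of convergence at 0: 7/6.
At -7/6: a pole of order 2; residue 0.


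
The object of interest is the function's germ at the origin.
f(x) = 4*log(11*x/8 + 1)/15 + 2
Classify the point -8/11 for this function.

The point is a logarithmic branch point.

The term (4/15)*log(1 - x/(-8/11)) has argument 1 - -8/11/(-8/11) = 0 at -8/11: a logarithmic (infinitely-sheeted) branch point; the remaining terms are analytic or single-valued there.


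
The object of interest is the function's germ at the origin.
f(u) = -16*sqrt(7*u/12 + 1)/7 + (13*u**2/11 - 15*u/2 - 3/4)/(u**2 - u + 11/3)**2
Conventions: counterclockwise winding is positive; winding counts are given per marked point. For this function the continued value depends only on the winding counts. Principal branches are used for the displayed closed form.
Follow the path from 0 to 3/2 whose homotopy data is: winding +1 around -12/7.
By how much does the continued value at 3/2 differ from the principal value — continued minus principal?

Continued minus principal equals (8/7)*sqrt(30).

The rational part is single-valued and drops out of the difference; each branch term changes only by its own monodromy.
(-16/7)*sqrt(1 - u/(-12/7)): winding +1 is odd, the square root flips sign, contributing -2*(-16/7)*sqrt(1 - (3/2)/(-12/7)) = -2*(-16/7)*sqrt(15/8) = (8/7)*sqrt(30).
Summing the contributions at u = 3/2 gives (8/7)*sqrt(30).


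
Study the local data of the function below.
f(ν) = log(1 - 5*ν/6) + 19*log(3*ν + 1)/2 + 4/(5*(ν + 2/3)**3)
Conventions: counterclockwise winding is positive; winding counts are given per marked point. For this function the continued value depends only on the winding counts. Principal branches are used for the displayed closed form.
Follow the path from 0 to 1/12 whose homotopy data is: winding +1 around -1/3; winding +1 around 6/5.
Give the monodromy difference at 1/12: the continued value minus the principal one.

The rational part is single-valued and drops out of the difference; each branch term changes only by its own monodromy.
(19/2)*log(1 - ν/(-1/3)): each positive loop around -1/3 adds 2*pi*i to the log, so winding +1 contributes (19/2)*(1)*2*pi*i = (19)*pi*i.
(1)*log(1 - ν/(6/5)): each positive loop around 6/5 adds 2*pi*i to the log, so winding +1 contributes (1)*(1)*2*pi*i = (2)*pi*i.
Summing the contributions at ν = 1/12 gives (21)*pi*i.

Continued minus principal equals (21)*pi*i.


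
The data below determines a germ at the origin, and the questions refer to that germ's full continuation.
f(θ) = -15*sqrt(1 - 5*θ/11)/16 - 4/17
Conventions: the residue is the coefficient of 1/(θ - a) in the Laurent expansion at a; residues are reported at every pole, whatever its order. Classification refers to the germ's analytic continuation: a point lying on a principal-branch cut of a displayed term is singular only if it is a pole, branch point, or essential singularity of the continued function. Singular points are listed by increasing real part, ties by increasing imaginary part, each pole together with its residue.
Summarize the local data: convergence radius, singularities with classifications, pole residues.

Branch term (-15/16)*sqrt(1 - θ/(11/5)): its argument vanishes at θ = 11/5, a square-root branch point, modulus 11/5.
The radius of convergence is the smallest modulus among the singular points: 11/5.

Radius of convergence at 0: 11/5.
At 11/5: an algebraic (square-root) branch point.


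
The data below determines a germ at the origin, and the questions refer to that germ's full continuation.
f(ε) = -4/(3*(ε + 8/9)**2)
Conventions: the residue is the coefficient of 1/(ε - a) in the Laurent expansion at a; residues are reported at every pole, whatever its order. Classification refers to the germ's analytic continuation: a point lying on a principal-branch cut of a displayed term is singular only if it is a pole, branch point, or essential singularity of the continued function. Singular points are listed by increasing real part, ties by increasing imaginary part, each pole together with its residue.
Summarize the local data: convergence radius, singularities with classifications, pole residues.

Denominator factor (ε + 8/9)^2: pole of order 2 at -8/9, modulus 8/9.
The radius of convergence is the smallest modulus among the singular points: 8/9.
At the order-2 pole -8/9 set g(ε) = (ε - (-8/9))^2*f(ε) = -4/3.
Order-2 pole: residue = g'(a); g'(-8/9) = 0, so the residue is 0.

Radius of convergence at 0: 8/9.
At -8/9: a pole of order 2; residue 0.


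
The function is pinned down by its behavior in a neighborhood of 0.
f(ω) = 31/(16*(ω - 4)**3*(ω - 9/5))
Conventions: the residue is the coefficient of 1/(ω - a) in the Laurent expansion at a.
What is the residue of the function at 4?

The residue is 3875/21296.

At the order-3 pole 4 set g(ω) = (ω - (4))^3*f(ω) = 31/(16*(ω - 9/5)).
Order-3 pole: residue = g''(a)/2; g''(4) = 3875/10648, so the residue is 3875/21296.


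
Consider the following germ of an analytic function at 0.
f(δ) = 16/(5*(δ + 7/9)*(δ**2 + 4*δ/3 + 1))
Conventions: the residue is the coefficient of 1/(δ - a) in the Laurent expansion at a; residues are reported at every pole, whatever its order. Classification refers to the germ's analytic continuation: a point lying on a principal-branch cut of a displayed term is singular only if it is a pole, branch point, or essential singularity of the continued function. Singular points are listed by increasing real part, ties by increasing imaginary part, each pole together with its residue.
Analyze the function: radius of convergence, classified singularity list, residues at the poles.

Radius of convergence at 0: 7/9.
At -7/9: a pole of order 1; residue 648/115.
At (-2/3) - ((1/3)*sqrt(5))*i: a pole of order 1; residue (-324/115) + ((108/575)*sqrt(5))*i.
At (-2/3) + ((1/3)*sqrt(5))*i: a pole of order 1; residue (-324/115) - ((108/575)*sqrt(5))*i.

Denominator factor (δ + 7/9): pole of order 1 at -7/9, modulus 7/9.
Denominator factor (δ**2 + 4*δ/3 + 1): discriminant -20/9, complex-conjugate roots (-2/3) + ((1/3)*sqrt(5))*i and (-2/3) - ((1/3)*sqrt(5))*i; poles of order 1, moduli 1 and 1.
The radius of convergence is the smallest modulus among the singular points: 7/9.
At the order-1 pole -7/9 set g(δ) = (δ - (-7/9))*f(δ) = 16/(5*(δ**2 + 4*δ/3 + 1)).
Simple pole: residue = g(a) at a = -7/9, which is 648/115.
The factor δ**2 + 4*δ/3 + 1 splits as (δ - a)(δ - a') with a = (-2/3) - ((1/3)*sqrt(5))*i, a' = (-2/3) + ((1/3)*sqrt(5))*i. At the order-1 pole a set g(δ) = (δ - a)*f(δ) = [16/(5*(δ + 7/9))] / (δ - a').
Simple pole: residue = g(a) at a = (-2/3) - ((1/3)*sqrt(5))*i, which is (-324/115) + ((108/575)*sqrt(5))*i.
The factor δ**2 + 4*δ/3 + 1 splits as (δ - a)(δ - a') with a = (-2/3) + ((1/3)*sqrt(5))*i, a' = (-2/3) - ((1/3)*sqrt(5))*i. At the order-1 pole a set g(δ) = (δ - a)*f(δ) = [16/(5*(δ + 7/9))] / (δ - a').
Simple pole: residue = g(a) at a = (-2/3) + ((1/3)*sqrt(5))*i, which is (-324/115) - ((108/575)*sqrt(5))*i.
List the singular points by increasing real part (a conjugate pair: the negative imaginary part first).


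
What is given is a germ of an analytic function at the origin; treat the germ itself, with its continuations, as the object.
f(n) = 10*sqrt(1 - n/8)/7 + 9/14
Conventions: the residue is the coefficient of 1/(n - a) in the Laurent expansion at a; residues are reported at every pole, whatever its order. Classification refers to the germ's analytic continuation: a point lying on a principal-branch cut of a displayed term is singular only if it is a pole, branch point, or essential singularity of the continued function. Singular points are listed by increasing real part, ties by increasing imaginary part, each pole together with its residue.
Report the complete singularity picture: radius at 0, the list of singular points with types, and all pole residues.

Radius of convergence at 0: 8.
At 8: an algebraic (square-root) branch point.

Branch term (10/7)*sqrt(1 - n/(8)): its argument vanishes at n = 8, a square-root branch point, modulus 8.
The radius of convergence is the smallest modulus among the singular points: 8.


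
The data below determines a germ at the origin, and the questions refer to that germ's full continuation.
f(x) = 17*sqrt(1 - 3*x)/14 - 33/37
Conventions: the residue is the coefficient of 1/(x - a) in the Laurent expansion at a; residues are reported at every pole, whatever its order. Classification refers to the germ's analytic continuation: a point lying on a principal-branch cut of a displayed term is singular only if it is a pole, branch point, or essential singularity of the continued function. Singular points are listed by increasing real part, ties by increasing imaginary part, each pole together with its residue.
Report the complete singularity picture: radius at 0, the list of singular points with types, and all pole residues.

Branch term (17/14)*sqrt(1 - x/(1/3)): its argument vanishes at x = 1/3, a square-root branch point, modulus 1/3.
The radius of convergence is the smallest modulus among the singular points: 1/3.

Radius of convergence at 0: 1/3.
At 1/3: an algebraic (square-root) branch point.


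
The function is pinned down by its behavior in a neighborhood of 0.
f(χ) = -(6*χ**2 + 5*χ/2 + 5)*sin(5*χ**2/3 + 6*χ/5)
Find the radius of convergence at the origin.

The factor -sin(5*χ**2/3 + 6*χ/5) is entire and contributes no finite singular point.
The polynomial part has no poles.
No finite singular points: the Taylor series at 0 converges everywhere.

The radius of convergence is infinite.


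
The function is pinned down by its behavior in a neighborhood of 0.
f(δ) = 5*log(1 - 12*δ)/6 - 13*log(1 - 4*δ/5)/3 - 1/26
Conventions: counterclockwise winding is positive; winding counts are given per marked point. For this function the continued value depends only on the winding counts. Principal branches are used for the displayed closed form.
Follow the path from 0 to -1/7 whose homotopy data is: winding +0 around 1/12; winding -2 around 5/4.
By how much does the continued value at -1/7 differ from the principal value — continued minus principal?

Continued minus principal equals (52/3)*pi*i.

The rational part is single-valued and drops out of the difference; each branch term changes only by its own monodromy.
(-13/3)*log(1 - δ/(5/4)): each positive loop around 5/4 adds 2*pi*i to the log, so winding -2 contributes (-13/3)*(-2)*2*pi*i = (52/3)*pi*i.
(5/6)*log(1 - δ/(1/12)): winding 0 around 1/12, so this term returns to its principal value, contribution 0.
Summing the contributions at δ = -1/7 gives (52/3)*pi*i.


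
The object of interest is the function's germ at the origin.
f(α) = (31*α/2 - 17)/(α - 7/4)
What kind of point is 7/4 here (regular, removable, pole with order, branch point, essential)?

The point is a pole of order 1.

The denominator factor α - 7/4 vanishes at 7/4 and appears to the power 1; the numerator there equals 81/8, nonzero, and no other factor vanishes.
Hence a pole whose order is the multiplicity, 1.


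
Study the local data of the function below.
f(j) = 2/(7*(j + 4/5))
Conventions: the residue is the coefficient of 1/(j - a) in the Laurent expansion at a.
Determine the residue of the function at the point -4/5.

At the order-1 pole -4/5 set g(j) = (j - (-4/5))*f(j) = 2/7.
Simple pole: residue = g(a) at a = -4/5, which is 2/7.

The residue is 2/7.


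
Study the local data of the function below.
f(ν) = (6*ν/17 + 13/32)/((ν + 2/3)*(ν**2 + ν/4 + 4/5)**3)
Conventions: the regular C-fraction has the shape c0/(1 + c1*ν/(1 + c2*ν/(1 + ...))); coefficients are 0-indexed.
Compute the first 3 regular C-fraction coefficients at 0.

The regular C-fraction coefficients are [4875/4096, 5547/3536, -17030937/6538064].

Taylor coefficients (expand at 0): a_0 = 4875/4096, a_1 = -2080125/1114112, a_2 = -17242875/8912896.
c0 = a_0 = 4875/4096. Peel one level at a time: if S = 1 + c*ν/S' with S'(0) = 1, then c is the ν-coefficient of S and S' = c*ν/(S - 1).
S_1 = c0/f = 1 + (5547/3536)*ν + (51092811/12503296)*ν^2 + ...; c1 = 5547/3536.
S_2 = c1*ν/(S_1 - 1) = 1 + (-17030937/6538064)*ν + ...; c2 = -17030937/6538064.


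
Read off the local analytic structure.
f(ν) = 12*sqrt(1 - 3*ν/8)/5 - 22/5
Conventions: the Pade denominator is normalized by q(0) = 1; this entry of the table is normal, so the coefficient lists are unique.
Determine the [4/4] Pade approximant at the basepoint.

Taylor coefficients needed (expand at 0): a_0 = -2, a_1 = -9/20, a_2 = -27/640, a_3 = -81/10240, a_4 = -243/131072, a_5 = -5103/10485760, a_6 = -45927/335544320, a_7 = -216513/5368709120, a_8 = -8444007/687194767360.
Write the denominator as Q(ν) = 1 + q1*ν + q2*ν^2 + q3*ν^3 + q4*ν^4. Requiring Q*f - P = O(ν^9) with deg P <= 4 kills the coefficients of ν^5..ν^8 in Q*f:
  ν^5: a_5 + q1*a_4 + q2*a_3 + q3*a_2 + q4*a_1 = 0, i.e. -5103/10485760 + (-243/131072)*q1 + (-81/10240)*q2 + (-27/640)*q3 + (-9/20)*q4 = 0.
  ν^6: a_6 + q1*a_5 + q2*a_4 + q3*a_3 + q4*a_2 = 0, i.e. -45927/335544320 + (-5103/10485760)*q1 + (-243/131072)*q2 + (-81/10240)*q3 + (-27/640)*q4 = 0.
  ν^7: a_7 + q1*a_6 + q2*a_5 + q3*a_4 + q4*a_3 = 0, i.e. -216513/5368709120 + (-45927/335544320)*q1 + (-5103/10485760)*q2 + (-243/131072)*q3 + (-81/10240)*q4 = 0.
  ν^8: a_8 + q1*a_7 + q2*a_6 + q3*a_5 + q4*a_4 = 0, i.e. -8444007/687194767360 + (-216513/5368709120)*q1 + (-45927/335544320)*q2 + (-5103/10485760)*q3 + (-243/131072)*q4 = 0.
Solving this linear system: q1 = -21/32, q2 = 135/1024, q3 = -135/16384, q4 = 81/1048576.
The numerator is Q*f truncated at degree 4: P0 = a_0 = -2; P1 = a_1 + q1*a_0 = 69/80; P2 = a_2 + q1*a_1 + q2*a_0 = -27/2560; P3 = a_3 + q1*a_2 + q2*a_1 + q3*a_0 = -189/8192; P4 = a_4 + q1*a_3 + q2*a_2 + q3*a_1 + q4*a_0 = 3483/2621440.

The Pade approximant has numerator coefficients [-2, 69/80, -27/2560, -189/8192, 3483/2621440]; denominator coefficients [1, -21/32, 135/1024, -135/16384, 81/1048576].


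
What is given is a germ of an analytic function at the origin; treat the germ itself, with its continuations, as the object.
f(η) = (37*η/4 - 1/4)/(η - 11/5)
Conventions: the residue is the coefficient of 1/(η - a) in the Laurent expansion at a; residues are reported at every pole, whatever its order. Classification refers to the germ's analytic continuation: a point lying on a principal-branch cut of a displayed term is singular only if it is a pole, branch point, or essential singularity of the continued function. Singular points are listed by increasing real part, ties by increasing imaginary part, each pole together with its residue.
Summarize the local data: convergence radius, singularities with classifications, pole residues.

Radius of convergence at 0: 11/5.
At 11/5: a pole of order 1; residue 201/10.

Denominator factor (η - 11/5): pole of order 1 at 11/5, modulus 11/5.
The radius of convergence is the smallest modulus among the singular points: 11/5.
At the order-1 pole 11/5 set g(η) = (η - (11/5))*f(η) = 37*η/4 - 1/4.
Simple pole: residue = g(a) at a = 11/5, which is 201/10.


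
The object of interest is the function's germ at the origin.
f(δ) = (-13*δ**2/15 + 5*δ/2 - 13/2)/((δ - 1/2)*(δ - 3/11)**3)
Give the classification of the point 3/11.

The denominator factor δ - 3/11 vanishes at 3/11 and appears to the power 3; the numerator there equals -3559/605, nonzero, and no other factor vanishes.
Hence a pole whose order is the multiplicity, 3.

The point is a pole of order 3.


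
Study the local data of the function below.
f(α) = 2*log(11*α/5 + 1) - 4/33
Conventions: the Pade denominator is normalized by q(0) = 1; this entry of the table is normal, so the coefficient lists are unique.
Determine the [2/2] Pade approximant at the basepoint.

Taylor coefficients needed (expand at 0): a_0 = -4/33, a_1 = 22/5, a_2 = -121/25, a_3 = 2662/375, a_4 = -14641/1250.
Write the denominator as Q(α) = 1 + q1*α + q2*α^2. Requiring Q*f - P = O(α^5) with deg P <= 2 kills the coefficients of α^3..α^4 in Q*f:
  α^3: a_3 + q1*a_2 + q2*a_1 = 0, i.e. 2662/375 + (-121/25)*q1 + (22/5)*q2 = 0.
  α^4: a_4 + q1*a_3 + q2*a_2 = 0, i.e. -14641/1250 + (2662/375)*q1 + (-121/25)*q2 = 0.
Solving this linear system: q1 = 11/5, q2 = 121/150.
The numerator is Q*f truncated at degree 2: P0 = a_0 = -4/33; P1 = a_1 + q1*a_0 = 62/15; P2 = a_2 + q1*a_1 + q2*a_0 = 1067/225.

The Pade approximant has numerator coefficients [-4/33, 62/15, 1067/225]; denominator coefficients [1, 11/5, 121/150].
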